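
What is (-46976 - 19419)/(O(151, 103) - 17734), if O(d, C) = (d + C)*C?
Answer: -1355/172 ≈ -7.8779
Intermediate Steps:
O(d, C) = C*(C + d) (O(d, C) = (C + d)*C = C*(C + d))
(-46976 - 19419)/(O(151, 103) - 17734) = (-46976 - 19419)/(103*(103 + 151) - 17734) = -66395/(103*254 - 17734) = -66395/(26162 - 17734) = -66395/8428 = -66395*1/8428 = -1355/172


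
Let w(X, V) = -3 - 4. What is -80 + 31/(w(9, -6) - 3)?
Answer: -831/10 ≈ -83.100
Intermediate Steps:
w(X, V) = -7
-80 + 31/(w(9, -6) - 3) = -80 + 31/(-7 - 3) = -80 + 31/(-10) = -80 - ⅒*31 = -80 - 31/10 = -831/10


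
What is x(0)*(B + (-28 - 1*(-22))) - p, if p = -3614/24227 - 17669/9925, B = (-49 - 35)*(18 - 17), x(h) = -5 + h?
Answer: 108667774563/240452975 ≈ 451.93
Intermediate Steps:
B = -84 (B = -84*1 = -84)
p = -463935813/240452975 (p = -3614*1/24227 - 17669*1/9925 = -3614/24227 - 17669/9925 = -463935813/240452975 ≈ -1.9294)
x(0)*(B + (-28 - 1*(-22))) - p = (-5 + 0)*(-84 + (-28 - 1*(-22))) - 1*(-463935813/240452975) = -5*(-84 + (-28 + 22)) + 463935813/240452975 = -5*(-84 - 6) + 463935813/240452975 = -5*(-90) + 463935813/240452975 = 450 + 463935813/240452975 = 108667774563/240452975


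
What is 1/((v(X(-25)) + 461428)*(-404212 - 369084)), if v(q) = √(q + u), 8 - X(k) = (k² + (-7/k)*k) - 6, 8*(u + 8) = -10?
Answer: I/(386648*(√2453 - 922856*I)) ≈ -2.8025e-12 + 1.5041e-16*I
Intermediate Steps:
u = -37/4 (u = -8 + (⅛)*(-10) = -8 - 5/4 = -37/4 ≈ -9.2500)
X(k) = 21 - k² (X(k) = 8 - ((k² + (-7/k)*k) - 6) = 8 - ((k² - 7) - 6) = 8 - ((-7 + k²) - 6) = 8 - (-13 + k²) = 8 + (13 - k²) = 21 - k²)
v(q) = √(-37/4 + q) (v(q) = √(q - 37/4) = √(-37/4 + q))
1/((v(X(-25)) + 461428)*(-404212 - 369084)) = 1/((√(-37 + 4*(21 - 1*(-25)²))/2 + 461428)*(-404212 - 369084)) = 1/((√(-37 + 4*(21 - 1*625))/2 + 461428)*(-773296)) = 1/((√(-37 + 4*(21 - 625))/2 + 461428)*(-773296)) = 1/((√(-37 + 4*(-604))/2 + 461428)*(-773296)) = 1/((√(-37 - 2416)/2 + 461428)*(-773296)) = 1/((√(-2453)/2 + 461428)*(-773296)) = 1/(((I*√2453)/2 + 461428)*(-773296)) = 1/((I*√2453/2 + 461428)*(-773296)) = 1/((461428 + I*√2453/2)*(-773296)) = 1/(-356820426688 - 386648*I*√2453)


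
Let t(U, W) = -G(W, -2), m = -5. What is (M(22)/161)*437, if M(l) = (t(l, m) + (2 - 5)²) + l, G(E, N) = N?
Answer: 627/7 ≈ 89.571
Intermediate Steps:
t(U, W) = 2 (t(U, W) = -1*(-2) = 2)
M(l) = 11 + l (M(l) = (2 + (2 - 5)²) + l = (2 + (-3)²) + l = (2 + 9) + l = 11 + l)
(M(22)/161)*437 = ((11 + 22)/161)*437 = (33*(1/161))*437 = (33/161)*437 = 627/7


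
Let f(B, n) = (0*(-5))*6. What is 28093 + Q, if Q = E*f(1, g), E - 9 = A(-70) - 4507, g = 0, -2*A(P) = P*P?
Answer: 28093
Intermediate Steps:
A(P) = -P**2/2 (A(P) = -P*P/2 = -P**2/2)
f(B, n) = 0 (f(B, n) = 0*6 = 0)
E = -6948 (E = 9 + (-1/2*(-70)**2 - 4507) = 9 + (-1/2*4900 - 4507) = 9 + (-2450 - 4507) = 9 - 6957 = -6948)
Q = 0 (Q = -6948*0 = 0)
28093 + Q = 28093 + 0 = 28093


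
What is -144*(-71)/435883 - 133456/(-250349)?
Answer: 60730769824/109122873167 ≈ 0.55654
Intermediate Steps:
-144*(-71)/435883 - 133456/(-250349) = 10224*(1/435883) - 133456*(-1/250349) = 10224/435883 + 133456/250349 = 60730769824/109122873167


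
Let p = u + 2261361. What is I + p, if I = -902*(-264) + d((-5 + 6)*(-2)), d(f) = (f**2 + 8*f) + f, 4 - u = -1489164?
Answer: 3988643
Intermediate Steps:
u = 1489168 (u = 4 - 1*(-1489164) = 4 + 1489164 = 1489168)
d(f) = f**2 + 9*f
p = 3750529 (p = 1489168 + 2261361 = 3750529)
I = 238114 (I = -902*(-264) + ((-5 + 6)*(-2))*(9 + (-5 + 6)*(-2)) = 238128 + (1*(-2))*(9 + 1*(-2)) = 238128 - 2*(9 - 2) = 238128 - 2*7 = 238128 - 14 = 238114)
I + p = 238114 + 3750529 = 3988643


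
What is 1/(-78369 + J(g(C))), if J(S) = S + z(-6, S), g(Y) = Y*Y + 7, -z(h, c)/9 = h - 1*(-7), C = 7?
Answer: -1/78322 ≈ -1.2768e-5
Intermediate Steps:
z(h, c) = -63 - 9*h (z(h, c) = -9*(h - 1*(-7)) = -9*(h + 7) = -9*(7 + h) = -63 - 9*h)
g(Y) = 7 + Y² (g(Y) = Y² + 7 = 7 + Y²)
J(S) = -9 + S (J(S) = S + (-63 - 9*(-6)) = S + (-63 + 54) = S - 9 = -9 + S)
1/(-78369 + J(g(C))) = 1/(-78369 + (-9 + (7 + 7²))) = 1/(-78369 + (-9 + (7 + 49))) = 1/(-78369 + (-9 + 56)) = 1/(-78369 + 47) = 1/(-78322) = -1/78322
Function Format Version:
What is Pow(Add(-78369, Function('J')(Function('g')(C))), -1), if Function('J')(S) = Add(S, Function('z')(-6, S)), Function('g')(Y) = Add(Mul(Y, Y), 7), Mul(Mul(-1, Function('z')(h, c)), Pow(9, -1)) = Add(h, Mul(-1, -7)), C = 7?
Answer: Rational(-1, 78322) ≈ -1.2768e-5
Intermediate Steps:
Function('z')(h, c) = Add(-63, Mul(-9, h)) (Function('z')(h, c) = Mul(-9, Add(h, Mul(-1, -7))) = Mul(-9, Add(h, 7)) = Mul(-9, Add(7, h)) = Add(-63, Mul(-9, h)))
Function('g')(Y) = Add(7, Pow(Y, 2)) (Function('g')(Y) = Add(Pow(Y, 2), 7) = Add(7, Pow(Y, 2)))
Function('J')(S) = Add(-9, S) (Function('J')(S) = Add(S, Add(-63, Mul(-9, -6))) = Add(S, Add(-63, 54)) = Add(S, -9) = Add(-9, S))
Pow(Add(-78369, Function('J')(Function('g')(C))), -1) = Pow(Add(-78369, Add(-9, Add(7, Pow(7, 2)))), -1) = Pow(Add(-78369, Add(-9, Add(7, 49))), -1) = Pow(Add(-78369, Add(-9, 56)), -1) = Pow(Add(-78369, 47), -1) = Pow(-78322, -1) = Rational(-1, 78322)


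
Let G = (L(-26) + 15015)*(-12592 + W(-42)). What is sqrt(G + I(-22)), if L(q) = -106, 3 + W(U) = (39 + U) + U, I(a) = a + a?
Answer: 2*I*sqrt(47112451) ≈ 13728.0*I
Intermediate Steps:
I(a) = 2*a
W(U) = 36 + 2*U (W(U) = -3 + ((39 + U) + U) = -3 + (39 + 2*U) = 36 + 2*U)
G = -188449760 (G = (-106 + 15015)*(-12592 + (36 + 2*(-42))) = 14909*(-12592 + (36 - 84)) = 14909*(-12592 - 48) = 14909*(-12640) = -188449760)
sqrt(G + I(-22)) = sqrt(-188449760 + 2*(-22)) = sqrt(-188449760 - 44) = sqrt(-188449804) = 2*I*sqrt(47112451)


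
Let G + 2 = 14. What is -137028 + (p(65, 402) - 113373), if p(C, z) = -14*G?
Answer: -250569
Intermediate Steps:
G = 12 (G = -2 + 14 = 12)
p(C, z) = -168 (p(C, z) = -14*12 = -168)
-137028 + (p(65, 402) - 113373) = -137028 + (-168 - 113373) = -137028 - 113541 = -250569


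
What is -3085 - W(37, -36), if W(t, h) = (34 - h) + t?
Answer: -3192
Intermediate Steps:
W(t, h) = 34 + t - h
-3085 - W(37, -36) = -3085 - (34 + 37 - 1*(-36)) = -3085 - (34 + 37 + 36) = -3085 - 1*107 = -3085 - 107 = -3192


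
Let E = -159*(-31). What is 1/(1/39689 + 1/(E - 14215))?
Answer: -368552054/30403 ≈ -12122.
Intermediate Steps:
E = 4929
1/(1/39689 + 1/(E - 14215)) = 1/(1/39689 + 1/(4929 - 14215)) = 1/(1/39689 + 1/(-9286)) = 1/(1/39689 - 1/9286) = 1/(-30403/368552054) = -368552054/30403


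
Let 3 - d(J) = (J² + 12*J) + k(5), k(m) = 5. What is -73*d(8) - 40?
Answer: 11786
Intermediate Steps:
d(J) = -2 - J² - 12*J (d(J) = 3 - ((J² + 12*J) + 5) = 3 - (5 + J² + 12*J) = 3 + (-5 - J² - 12*J) = -2 - J² - 12*J)
-73*d(8) - 40 = -73*(-2 - 1*8² - 12*8) - 40 = -73*(-2 - 1*64 - 96) - 40 = -73*(-2 - 64 - 96) - 40 = -73*(-162) - 40 = 11826 - 40 = 11786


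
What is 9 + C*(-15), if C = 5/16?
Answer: 69/16 ≈ 4.3125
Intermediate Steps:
C = 5/16 (C = 5*(1/16) = 5/16 ≈ 0.31250)
9 + C*(-15) = 9 + (5/16)*(-15) = 9 - 75/16 = 69/16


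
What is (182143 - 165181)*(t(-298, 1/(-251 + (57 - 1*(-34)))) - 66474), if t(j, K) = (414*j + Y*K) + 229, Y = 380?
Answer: -12865295355/4 ≈ -3.2163e+9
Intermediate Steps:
t(j, K) = 229 + 380*K + 414*j (t(j, K) = (414*j + 380*K) + 229 = (380*K + 414*j) + 229 = 229 + 380*K + 414*j)
(182143 - 165181)*(t(-298, 1/(-251 + (57 - 1*(-34)))) - 66474) = (182143 - 165181)*((229 + 380/(-251 + (57 - 1*(-34))) + 414*(-298)) - 66474) = 16962*((229 + 380/(-251 + (57 + 34)) - 123372) - 66474) = 16962*((229 + 380/(-251 + 91) - 123372) - 66474) = 16962*((229 + 380/(-160) - 123372) - 66474) = 16962*((229 + 380*(-1/160) - 123372) - 66474) = 16962*((229 - 19/8 - 123372) - 66474) = 16962*(-985163/8 - 66474) = 16962*(-1516955/8) = -12865295355/4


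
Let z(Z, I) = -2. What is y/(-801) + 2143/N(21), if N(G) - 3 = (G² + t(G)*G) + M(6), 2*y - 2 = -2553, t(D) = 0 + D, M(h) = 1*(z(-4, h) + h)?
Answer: 5700925/1424178 ≈ 4.0030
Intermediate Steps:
M(h) = -2 + h (M(h) = 1*(-2 + h) = -2 + h)
t(D) = D
y = -2551/2 (y = 1 + (½)*(-2553) = 1 - 2553/2 = -2551/2 ≈ -1275.5)
N(G) = 7 + 2*G² (N(G) = 3 + ((G² + G*G) + (-2 + 6)) = 3 + ((G² + G²) + 4) = 3 + (2*G² + 4) = 3 + (4 + 2*G²) = 7 + 2*G²)
y/(-801) + 2143/N(21) = -2551/2/(-801) + 2143/(7 + 2*21²) = -2551/2*(-1/801) + 2143/(7 + 2*441) = 2551/1602 + 2143/(7 + 882) = 2551/1602 + 2143/889 = 5700925/1424178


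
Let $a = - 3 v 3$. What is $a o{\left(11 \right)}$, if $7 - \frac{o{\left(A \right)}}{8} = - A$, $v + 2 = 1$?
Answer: $1296$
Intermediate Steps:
$v = -1$ ($v = -2 + 1 = -1$)
$o{\left(A \right)} = 56 + 8 A$ ($o{\left(A \right)} = 56 - 8 \left(- A\right) = 56 + 8 A$)
$a = 9$ ($a = \left(-3\right) \left(-1\right) 3 = 3 \cdot 3 = 9$)
$a o{\left(11 \right)} = 9 \left(56 + 8 \cdot 11\right) = 9 \left(56 + 88\right) = 9 \cdot 144 = 1296$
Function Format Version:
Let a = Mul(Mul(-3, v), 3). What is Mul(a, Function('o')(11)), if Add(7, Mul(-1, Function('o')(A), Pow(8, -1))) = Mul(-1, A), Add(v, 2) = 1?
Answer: 1296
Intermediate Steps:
v = -1 (v = Add(-2, 1) = -1)
Function('o')(A) = Add(56, Mul(8, A)) (Function('o')(A) = Add(56, Mul(-8, Mul(-1, A))) = Add(56, Mul(8, A)))
a = 9 (a = Mul(Mul(-3, -1), 3) = Mul(3, 3) = 9)
Mul(a, Function('o')(11)) = Mul(9, Add(56, Mul(8, 11))) = Mul(9, Add(56, 88)) = Mul(9, 144) = 1296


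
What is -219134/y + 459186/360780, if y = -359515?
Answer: 1162587711/617646770 ≈ 1.8823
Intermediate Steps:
-219134/y + 459186/360780 = -219134/(-359515) + 459186/360780 = -219134*(-1/359515) + 459186*(1/360780) = 219134/359515 + 10933/8590 = 1162587711/617646770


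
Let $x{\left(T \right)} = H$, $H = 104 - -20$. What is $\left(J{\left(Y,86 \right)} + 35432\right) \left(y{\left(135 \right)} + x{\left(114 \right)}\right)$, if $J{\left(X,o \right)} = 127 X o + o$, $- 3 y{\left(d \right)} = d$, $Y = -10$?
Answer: $-5822458$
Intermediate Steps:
$y{\left(d \right)} = - \frac{d}{3}$
$H = 124$ ($H = 104 + 20 = 124$)
$x{\left(T \right)} = 124$
$J{\left(X,o \right)} = o + 127 X o$ ($J{\left(X,o \right)} = 127 X o + o = o + 127 X o$)
$\left(J{\left(Y,86 \right)} + 35432\right) \left(y{\left(135 \right)} + x{\left(114 \right)}\right) = \left(86 \left(1 + 127 \left(-10\right)\right) + 35432\right) \left(\left(- \frac{1}{3}\right) 135 + 124\right) = \left(86 \left(1 - 1270\right) + 35432\right) \left(-45 + 124\right) = \left(86 \left(-1269\right) + 35432\right) 79 = \left(-109134 + 35432\right) 79 = \left(-73702\right) 79 = -5822458$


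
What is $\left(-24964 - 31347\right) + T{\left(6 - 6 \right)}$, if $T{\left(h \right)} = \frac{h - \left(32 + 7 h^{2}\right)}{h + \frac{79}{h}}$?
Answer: $-56311$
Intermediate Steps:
$T{\left(h \right)} = \frac{-32 + h - 7 h^{2}}{h + \frac{79}{h}}$ ($T{\left(h \right)} = \frac{h - \left(32 + 7 h^{2}\right)}{h + \frac{79}{h}} = \frac{-32 + h - 7 h^{2}}{h + \frac{79}{h}}$)
$\left(-24964 - 31347\right) + T{\left(6 - 6 \right)} = \left(-24964 - 31347\right) + \frac{\left(6 - 6\right) \left(-32 + \left(6 - 6\right) - 7 \left(6 - 6\right)^{2}\right)}{79 + \left(6 - 6\right)^{2}} = -56311 + \frac{\left(6 - 6\right) \left(-32 + \left(6 - 6\right) - 7 \left(6 - 6\right)^{2}\right)}{79 + \left(6 - 6\right)^{2}} = -56311 + \frac{0 \left(-32 + 0 - 7 \cdot 0^{2}\right)}{79 + 0^{2}} = -56311 + \frac{0 \left(-32 + 0 - 0\right)}{79 + 0} = -56311 + \frac{0 \left(-32 + 0 + 0\right)}{79} = -56311 + 0 \cdot \frac{1}{79} \left(-32\right) = -56311 + 0 = -56311$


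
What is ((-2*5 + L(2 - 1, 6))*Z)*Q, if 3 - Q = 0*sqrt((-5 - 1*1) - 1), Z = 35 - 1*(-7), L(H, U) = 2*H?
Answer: -1008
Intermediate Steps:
Z = 42 (Z = 35 + 7 = 42)
Q = 3 (Q = 3 - 0*sqrt((-5 - 1*1) - 1) = 3 - 0*sqrt((-5 - 1) - 1) = 3 - 0*sqrt(-6 - 1) = 3 - 0*sqrt(-7) = 3 - 0*I*sqrt(7) = 3 - 1*0 = 3 + 0 = 3)
((-2*5 + L(2 - 1, 6))*Z)*Q = ((-2*5 + 2*(2 - 1))*42)*3 = ((-10 + 2*1)*42)*3 = ((-10 + 2)*42)*3 = -8*42*3 = -336*3 = -1008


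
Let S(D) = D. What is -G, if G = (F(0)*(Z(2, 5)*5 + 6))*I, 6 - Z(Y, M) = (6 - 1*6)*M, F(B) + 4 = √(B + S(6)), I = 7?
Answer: 1008 - 252*√6 ≈ 390.73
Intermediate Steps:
F(B) = -4 + √(6 + B) (F(B) = -4 + √(B + 6) = -4 + √(6 + B))
Z(Y, M) = 6 (Z(Y, M) = 6 - (6 - 1*6)*M = 6 - (6 - 6)*M = 6 - 0*M = 6 - 1*0 = 6 + 0 = 6)
G = -1008 + 252*√6 (G = ((-4 + √(6 + 0))*(6*5 + 6))*7 = ((-4 + √6)*(30 + 6))*7 = ((-4 + √6)*36)*7 = (-144 + 36*√6)*7 = -1008 + 252*√6 ≈ -390.73)
-G = -(-1008 + 252*√6) = 1008 - 252*√6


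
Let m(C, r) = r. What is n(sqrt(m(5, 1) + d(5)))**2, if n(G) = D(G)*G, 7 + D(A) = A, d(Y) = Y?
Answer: 330 - 84*sqrt(6) ≈ 124.24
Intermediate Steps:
D(A) = -7 + A
n(G) = G*(-7 + G) (n(G) = (-7 + G)*G = G*(-7 + G))
n(sqrt(m(5, 1) + d(5)))**2 = (sqrt(1 + 5)*(-7 + sqrt(1 + 5)))**2 = (sqrt(6)*(-7 + sqrt(6)))**2 = 6*(-7 + sqrt(6))**2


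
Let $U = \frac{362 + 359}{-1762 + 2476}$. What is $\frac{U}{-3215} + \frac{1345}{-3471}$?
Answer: $- \frac{147141121}{379415010} \approx -0.38781$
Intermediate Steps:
$U = \frac{103}{102}$ ($U = \frac{721}{714} = 721 \cdot \frac{1}{714} = \frac{103}{102} \approx 1.0098$)
$\frac{U}{-3215} + \frac{1345}{-3471} = \frac{103}{102 \left(-3215\right)} + \frac{1345}{-3471} = \frac{103}{102} \left(- \frac{1}{3215}\right) + 1345 \left(- \frac{1}{3471}\right) = - \frac{103}{327930} - \frac{1345}{3471} = - \frac{147141121}{379415010}$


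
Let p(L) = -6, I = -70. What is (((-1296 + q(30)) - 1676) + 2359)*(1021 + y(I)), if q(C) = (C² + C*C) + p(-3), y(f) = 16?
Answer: 1224697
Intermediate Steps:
q(C) = -6 + 2*C² (q(C) = (C² + C*C) - 6 = (C² + C²) - 6 = 2*C² - 6 = -6 + 2*C²)
(((-1296 + q(30)) - 1676) + 2359)*(1021 + y(I)) = (((-1296 + (-6 + 2*30²)) - 1676) + 2359)*(1021 + 16) = (((-1296 + (-6 + 2*900)) - 1676) + 2359)*1037 = (((-1296 + (-6 + 1800)) - 1676) + 2359)*1037 = (((-1296 + 1794) - 1676) + 2359)*1037 = ((498 - 1676) + 2359)*1037 = (-1178 + 2359)*1037 = 1181*1037 = 1224697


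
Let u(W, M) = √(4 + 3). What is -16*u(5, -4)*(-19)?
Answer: 304*√7 ≈ 804.31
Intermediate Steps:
u(W, M) = √7
-16*u(5, -4)*(-19) = -16*√7*(-19) = 304*√7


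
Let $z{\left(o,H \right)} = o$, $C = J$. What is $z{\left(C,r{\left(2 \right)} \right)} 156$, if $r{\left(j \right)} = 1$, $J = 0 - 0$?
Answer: $0$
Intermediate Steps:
$J = 0$ ($J = 0 + 0 = 0$)
$C = 0$
$z{\left(C,r{\left(2 \right)} \right)} 156 = 0 \cdot 156 = 0$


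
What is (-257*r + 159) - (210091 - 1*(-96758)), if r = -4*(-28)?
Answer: -335474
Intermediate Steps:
r = 112
(-257*r + 159) - (210091 - 1*(-96758)) = (-257*112 + 159) - (210091 - 1*(-96758)) = (-28784 + 159) - (210091 + 96758) = -28625 - 1*306849 = -28625 - 306849 = -335474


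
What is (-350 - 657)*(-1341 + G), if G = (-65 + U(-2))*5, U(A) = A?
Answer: 1687732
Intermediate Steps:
G = -335 (G = (-65 - 2)*5 = -67*5 = -335)
(-350 - 657)*(-1341 + G) = (-350 - 657)*(-1341 - 335) = -1007*(-1676) = 1687732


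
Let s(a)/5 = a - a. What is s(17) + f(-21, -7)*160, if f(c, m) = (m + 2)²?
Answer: 4000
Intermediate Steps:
s(a) = 0 (s(a) = 5*(a - a) = 5*0 = 0)
f(c, m) = (2 + m)²
s(17) + f(-21, -7)*160 = 0 + (2 - 7)²*160 = 0 + (-5)²*160 = 0 + 25*160 = 0 + 4000 = 4000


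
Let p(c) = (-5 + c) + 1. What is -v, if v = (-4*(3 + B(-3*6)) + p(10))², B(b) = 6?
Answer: -900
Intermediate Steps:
p(c) = -4 + c
v = 900 (v = (-4*(3 + 6) + (-4 + 10))² = (-4*9 + 6)² = (-36 + 6)² = (-30)² = 900)
-v = -1*900 = -900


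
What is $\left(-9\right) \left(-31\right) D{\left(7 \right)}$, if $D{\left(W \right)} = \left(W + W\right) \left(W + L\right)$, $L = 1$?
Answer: $31248$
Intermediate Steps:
$D{\left(W \right)} = 2 W \left(1 + W\right)$ ($D{\left(W \right)} = \left(W + W\right) \left(W + 1\right) = 2 W \left(1 + W\right)$)
$\left(-9\right) \left(-31\right) D{\left(7 \right)} = \left(-9\right) \left(-31\right) 2 \cdot 7 \left(1 + 7\right) = 279 \cdot 2 \cdot 7 \cdot 8 = 279 \cdot 112 = 31248$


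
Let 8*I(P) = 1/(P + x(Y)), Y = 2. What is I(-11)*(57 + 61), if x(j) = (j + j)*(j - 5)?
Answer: -59/92 ≈ -0.64130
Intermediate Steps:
x(j) = 2*j*(-5 + j) (x(j) = (2*j)*(-5 + j) = 2*j*(-5 + j))
I(P) = 1/(8*(-12 + P)) (I(P) = 1/(8*(P + 2*2*(-5 + 2))) = 1/(8*(P + 2*2*(-3))) = 1/(8*(P - 12)) = 1/(8*(-12 + P)))
I(-11)*(57 + 61) = (1/(8*(-12 - 11)))*(57 + 61) = ((1/8)/(-23))*118 = ((1/8)*(-1/23))*118 = -1/184*118 = -59/92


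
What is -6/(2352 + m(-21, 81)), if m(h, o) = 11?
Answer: -6/2363 ≈ -0.0025391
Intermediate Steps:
-6/(2352 + m(-21, 81)) = -6/(2352 + 11) = -6/2363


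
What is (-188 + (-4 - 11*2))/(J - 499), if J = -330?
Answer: 214/829 ≈ 0.25814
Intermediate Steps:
(-188 + (-4 - 11*2))/(J - 499) = (-188 + (-4 - 11*2))/(-330 - 499) = (-188 + (-4 - 22))/(-829) = (-188 - 26)*(-1/829) = -214*(-1/829) = 214/829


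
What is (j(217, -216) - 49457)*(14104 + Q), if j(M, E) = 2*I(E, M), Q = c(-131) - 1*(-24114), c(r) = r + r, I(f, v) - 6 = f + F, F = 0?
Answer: -1893131412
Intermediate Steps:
I(f, v) = 6 + f (I(f, v) = 6 + (f + 0) = 6 + f)
c(r) = 2*r
Q = 23852 (Q = 2*(-131) - 1*(-24114) = -262 + 24114 = 23852)
j(M, E) = 12 + 2*E (j(M, E) = 2*(6 + E) = 12 + 2*E)
(j(217, -216) - 49457)*(14104 + Q) = ((12 + 2*(-216)) - 49457)*(14104 + 23852) = ((12 - 432) - 49457)*37956 = (-420 - 49457)*37956 = -49877*37956 = -1893131412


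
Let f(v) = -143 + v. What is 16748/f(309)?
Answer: 8374/83 ≈ 100.89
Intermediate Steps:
16748/f(309) = 16748/(-143 + 309) = 16748/166 = 16748*(1/166) = 8374/83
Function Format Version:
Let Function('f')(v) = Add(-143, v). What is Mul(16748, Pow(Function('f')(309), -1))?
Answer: Rational(8374, 83) ≈ 100.89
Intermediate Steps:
Mul(16748, Pow(Function('f')(309), -1)) = Mul(16748, Pow(Add(-143, 309), -1)) = Mul(16748, Pow(166, -1)) = Mul(16748, Rational(1, 166)) = Rational(8374, 83)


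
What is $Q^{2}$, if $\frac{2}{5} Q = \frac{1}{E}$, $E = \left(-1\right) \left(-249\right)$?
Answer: $\frac{25}{248004} \approx 0.0001008$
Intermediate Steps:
$E = 249$
$Q = \frac{5}{498}$ ($Q = \frac{5}{2 \cdot 249} = \frac{5}{2} \cdot \frac{1}{249} = \frac{5}{498} \approx 0.01004$)
$Q^{2} = \left(\frac{5}{498}\right)^{2} = \frac{25}{248004}$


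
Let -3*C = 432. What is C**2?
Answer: 20736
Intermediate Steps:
C = -144 (C = -1/3*432 = -144)
C**2 = (-144)**2 = 20736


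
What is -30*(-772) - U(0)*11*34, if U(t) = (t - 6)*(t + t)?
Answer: 23160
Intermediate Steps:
U(t) = 2*t*(-6 + t) (U(t) = (-6 + t)*(2*t) = 2*t*(-6 + t))
-30*(-772) - U(0)*11*34 = -30*(-772) - (2*0*(-6 + 0))*11*34 = 23160 - (2*0*(-6))*11*34 = 23160 - 0*11*34 = 23160 - 0*34 = 23160 - 1*0 = 23160 + 0 = 23160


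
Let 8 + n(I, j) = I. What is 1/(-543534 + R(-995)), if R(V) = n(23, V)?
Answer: -1/543519 ≈ -1.8399e-6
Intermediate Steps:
n(I, j) = -8 + I
R(V) = 15 (R(V) = -8 + 23 = 15)
1/(-543534 + R(-995)) = 1/(-543534 + 15) = 1/(-543519) = -1/543519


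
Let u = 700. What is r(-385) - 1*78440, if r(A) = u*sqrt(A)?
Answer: -78440 + 700*I*sqrt(385) ≈ -78440.0 + 13735.0*I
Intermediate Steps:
r(A) = 700*sqrt(A)
r(-385) - 1*78440 = 700*sqrt(-385) - 1*78440 = 700*(I*sqrt(385)) - 78440 = 700*I*sqrt(385) - 78440 = -78440 + 700*I*sqrt(385)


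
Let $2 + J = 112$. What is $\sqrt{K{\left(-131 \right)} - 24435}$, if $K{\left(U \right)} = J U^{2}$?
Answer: $5 \sqrt{74531} \approx 1365.0$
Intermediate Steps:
$J = 110$ ($J = -2 + 112 = 110$)
$K{\left(U \right)} = 110 U^{2}$
$\sqrt{K{\left(-131 \right)} - 24435} = \sqrt{110 \left(-131\right)^{2} - 24435} = \sqrt{110 \cdot 17161 - 24435} = \sqrt{1887710 - 24435} = \sqrt{1863275} = 5 \sqrt{74531}$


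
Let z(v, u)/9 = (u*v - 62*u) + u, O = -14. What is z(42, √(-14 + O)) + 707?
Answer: 707 - 342*I*√7 ≈ 707.0 - 904.85*I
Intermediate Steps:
z(v, u) = -549*u + 9*u*v (z(v, u) = 9*((u*v - 62*u) + u) = 9*((-62*u + u*v) + u) = 9*(-61*u + u*v) = -549*u + 9*u*v)
z(42, √(-14 + O)) + 707 = 9*√(-14 - 14)*(-61 + 42) + 707 = 9*√(-28)*(-19) + 707 = 9*(2*I*√7)*(-19) + 707 = -342*I*√7 + 707 = 707 - 342*I*√7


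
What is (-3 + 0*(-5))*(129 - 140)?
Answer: 33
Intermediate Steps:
(-3 + 0*(-5))*(129 - 140) = (-3 + 0)*(-11) = -3*(-11) = 33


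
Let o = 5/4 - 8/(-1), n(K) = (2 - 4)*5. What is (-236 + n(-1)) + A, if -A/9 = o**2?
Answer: -16257/16 ≈ -1016.1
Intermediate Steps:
n(K) = -10 (n(K) = -2*5 = -10)
o = 37/4 (o = 5*(1/4) - 8*(-1) = 5/4 + 8 = 37/4 ≈ 9.2500)
A = -12321/16 (A = -9*(37/4)**2 = -9*1369/16 = -12321/16 ≈ -770.06)
(-236 + n(-1)) + A = (-236 - 10) - 12321/16 = -246 - 12321/16 = -16257/16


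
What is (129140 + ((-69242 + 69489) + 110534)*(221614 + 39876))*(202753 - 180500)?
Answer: 644630530225990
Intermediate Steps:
(129140 + ((-69242 + 69489) + 110534)*(221614 + 39876))*(202753 - 180500) = (129140 + (247 + 110534)*261490)*22253 = (129140 + 110781*261490)*22253 = (129140 + 28968123690)*22253 = 28968252830*22253 = 644630530225990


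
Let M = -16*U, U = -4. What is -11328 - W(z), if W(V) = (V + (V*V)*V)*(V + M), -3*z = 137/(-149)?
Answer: -453115728428338/39923636481 ≈ -11350.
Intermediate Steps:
z = 137/447 (z = -137/(3*(-149)) = -137*(-1)/(3*149) = -⅓*(-137/149) = 137/447 ≈ 0.30649)
M = 64 (M = -16*(-4) = 64)
W(V) = (64 + V)*(V + V³) (W(V) = (V + (V*V)*V)*(V + 64) = (V + V²*V)*(64 + V) = (V + V³)*(64 + V) = (64 + V)*(V + V³))
-11328 - W(z) = -11328 - 137*(64 + 137/447 + (137/447)³ + 64*(137/447)²)/447 = -11328 - 137*(64 + 137/447 + 2571353/89314623 + 64*(18769/199809))/447 = -11328 - 137*(64 + 137/447 + 2571353/89314623 + 1201216/199809)/447 = -11328 - 137*6283024610/(447*89314623) = -11328 - 1*860774371570/39923636481 = -11328 - 860774371570/39923636481 = -453115728428338/39923636481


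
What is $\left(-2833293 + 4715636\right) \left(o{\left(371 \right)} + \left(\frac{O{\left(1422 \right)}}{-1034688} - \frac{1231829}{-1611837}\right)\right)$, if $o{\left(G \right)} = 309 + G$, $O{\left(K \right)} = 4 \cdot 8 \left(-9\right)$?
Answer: $\frac{22261528237653434879}{17372379186} \approx 1.2814 \cdot 10^{9}$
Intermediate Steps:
$O{\left(K \right)} = -288$ ($O{\left(K \right)} = 32 \left(-9\right) = -288$)
$\left(-2833293 + 4715636\right) \left(o{\left(371 \right)} + \left(\frac{O{\left(1422 \right)}}{-1034688} - \frac{1231829}{-1611837}\right)\right) = \left(-2833293 + 4715636\right) \left(\left(309 + 371\right) - \left(- \frac{1231829}{1611837} - \frac{3}{10778}\right)\right) = 1882343 \left(680 - - \frac{13281488473}{17372379186}\right) = 1882343 \left(680 + \left(\frac{3}{10778} + \frac{1231829}{1611837}\right)\right) = 1882343 \left(680 + \frac{13281488473}{17372379186}\right) = 1882343 \cdot \frac{11826499334953}{17372379186} = \frac{22261528237653434879}{17372379186}$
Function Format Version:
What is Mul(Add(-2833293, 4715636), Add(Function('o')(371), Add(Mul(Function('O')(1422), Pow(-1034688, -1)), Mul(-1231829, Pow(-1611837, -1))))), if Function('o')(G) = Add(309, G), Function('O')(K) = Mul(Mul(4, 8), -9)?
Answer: Rational(22261528237653434879, 17372379186) ≈ 1.2814e+9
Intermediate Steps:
Function('O')(K) = -288 (Function('O')(K) = Mul(32, -9) = -288)
Mul(Add(-2833293, 4715636), Add(Function('o')(371), Add(Mul(Function('O')(1422), Pow(-1034688, -1)), Mul(-1231829, Pow(-1611837, -1))))) = Mul(Add(-2833293, 4715636), Add(Add(309, 371), Add(Mul(-288, Pow(-1034688, -1)), Mul(-1231829, Pow(-1611837, -1))))) = Mul(1882343, Add(680, Add(Mul(-288, Rational(-1, 1034688)), Mul(-1231829, Rational(-1, 1611837))))) = Mul(1882343, Add(680, Add(Rational(3, 10778), Rational(1231829, 1611837)))) = Mul(1882343, Add(680, Rational(13281488473, 17372379186))) = Mul(1882343, Rational(11826499334953, 17372379186)) = Rational(22261528237653434879, 17372379186)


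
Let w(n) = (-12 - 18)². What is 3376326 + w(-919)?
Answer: 3377226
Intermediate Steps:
w(n) = 900 (w(n) = (-30)² = 900)
3376326 + w(-919) = 3376326 + 900 = 3377226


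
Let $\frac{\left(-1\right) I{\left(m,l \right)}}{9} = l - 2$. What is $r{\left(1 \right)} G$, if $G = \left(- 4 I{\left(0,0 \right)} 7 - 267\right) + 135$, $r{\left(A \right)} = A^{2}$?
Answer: $-636$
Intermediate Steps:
$I{\left(m,l \right)} = 18 - 9 l$ ($I{\left(m,l \right)} = - 9 \left(l - 2\right) = - 9 \left(-2 + l\right) = 18 - 9 l$)
$G = -636$ ($G = \left(- 4 \left(18 - 0\right) 7 - 267\right) + 135 = \left(- 4 \left(18 + 0\right) 7 - 267\right) + 135 = \left(\left(-4\right) 18 \cdot 7 - 267\right) + 135 = \left(\left(-72\right) 7 - 267\right) + 135 = \left(-504 - 267\right) + 135 = -771 + 135 = -636$)
$r{\left(1 \right)} G = 1^{2} \left(-636\right) = 1 \left(-636\right) = -636$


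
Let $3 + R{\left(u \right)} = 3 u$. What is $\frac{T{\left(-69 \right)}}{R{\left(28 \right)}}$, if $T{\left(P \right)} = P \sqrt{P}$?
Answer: $- \frac{23 i \sqrt{69}}{27} \approx - 7.076 i$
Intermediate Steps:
$R{\left(u \right)} = -3 + 3 u$
$T{\left(P \right)} = P^{\frac{3}{2}}$
$\frac{T{\left(-69 \right)}}{R{\left(28 \right)}} = \frac{\left(-69\right)^{\frac{3}{2}}}{-3 + 3 \cdot 28} = \frac{\left(-69\right) i \sqrt{69}}{-3 + 84} = \frac{\left(-69\right) i \sqrt{69}}{81} = - 69 i \sqrt{69} \cdot \frac{1}{81} = - \frac{23 i \sqrt{69}}{27}$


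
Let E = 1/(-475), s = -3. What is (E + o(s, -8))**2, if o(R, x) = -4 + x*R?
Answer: 90231001/225625 ≈ 399.92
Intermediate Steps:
o(R, x) = -4 + R*x
E = -1/475 ≈ -0.0021053
(E + o(s, -8))**2 = (-1/475 + (-4 - 3*(-8)))**2 = (-1/475 + (-4 + 24))**2 = (-1/475 + 20)**2 = (9499/475)**2 = 90231001/225625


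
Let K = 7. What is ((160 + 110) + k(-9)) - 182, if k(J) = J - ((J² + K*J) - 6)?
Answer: 67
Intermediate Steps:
k(J) = 6 - J² - 6*J (k(J) = J - ((J² + 7*J) - 6) = J - (-6 + J² + 7*J) = J + (6 - J² - 7*J) = 6 - J² - 6*J)
((160 + 110) + k(-9)) - 182 = ((160 + 110) + (6 - 1*(-9)² - 6*(-9))) - 182 = (270 + (6 - 1*81 + 54)) - 182 = (270 + (6 - 81 + 54)) - 182 = (270 - 21) - 182 = 249 - 182 = 67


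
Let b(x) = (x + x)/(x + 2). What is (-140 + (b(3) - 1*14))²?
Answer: 583696/25 ≈ 23348.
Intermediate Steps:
b(x) = 2*x/(2 + x) (b(x) = (2*x)/(2 + x) = 2*x/(2 + x))
(-140 + (b(3) - 1*14))² = (-140 + (2*3/(2 + 3) - 1*14))² = (-140 + (2*3/5 - 14))² = (-140 + (2*3*(⅕) - 14))² = (-140 + (6/5 - 14))² = (-140 - 64/5)² = (-764/5)² = 583696/25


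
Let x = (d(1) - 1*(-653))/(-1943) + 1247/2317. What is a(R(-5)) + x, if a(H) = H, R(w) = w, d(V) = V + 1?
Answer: -21604369/4501931 ≈ -4.7989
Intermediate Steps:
d(V) = 1 + V
x = 905286/4501931 (x = ((1 + 1) - 1*(-653))/(-1943) + 1247/2317 = (2 + 653)*(-1/1943) + 1247*(1/2317) = 655*(-1/1943) + 1247/2317 = -655/1943 + 1247/2317 = 905286/4501931 ≈ 0.20109)
a(R(-5)) + x = -5 + 905286/4501931 = -21604369/4501931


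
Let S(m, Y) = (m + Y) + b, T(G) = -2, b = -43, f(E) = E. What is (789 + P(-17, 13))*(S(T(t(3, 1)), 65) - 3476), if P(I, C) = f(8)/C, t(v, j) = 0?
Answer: -35475840/13 ≈ -2.7289e+6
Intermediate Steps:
S(m, Y) = -43 + Y + m (S(m, Y) = (m + Y) - 43 = (Y + m) - 43 = -43 + Y + m)
P(I, C) = 8/C
(789 + P(-17, 13))*(S(T(t(3, 1)), 65) - 3476) = (789 + 8/13)*((-43 + 65 - 2) - 3476) = (789 + 8*(1/13))*(20 - 3476) = (789 + 8/13)*(-3456) = (10265/13)*(-3456) = -35475840/13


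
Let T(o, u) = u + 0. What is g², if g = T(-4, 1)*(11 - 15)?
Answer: 16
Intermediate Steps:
T(o, u) = u
g = -4 (g = 1*(11 - 15) = 1*(-4) = -4)
g² = (-4)² = 16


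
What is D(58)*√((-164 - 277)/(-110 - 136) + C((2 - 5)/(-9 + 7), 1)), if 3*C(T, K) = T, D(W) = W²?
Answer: 3364*√3854/41 ≈ 5093.6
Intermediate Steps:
C(T, K) = T/3
D(58)*√((-164 - 277)/(-110 - 136) + C((2 - 5)/(-9 + 7), 1)) = 58²*√((-164 - 277)/(-110 - 136) + ((2 - 5)/(-9 + 7))/3) = 3364*√(-441/(-246) + (-3/(-2))/3) = 3364*√(-441*(-1/246) + (-3*(-½))/3) = 3364*√(147/82 + (⅓)*(3/2)) = 3364*√(147/82 + ½) = 3364*√(94/41) = 3364*(√3854/41) = 3364*√3854/41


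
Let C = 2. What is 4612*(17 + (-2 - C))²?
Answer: 779428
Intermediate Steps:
4612*(17 + (-2 - C))² = 4612*(17 + (-2 - 1*2))² = 4612*(17 + (-2 - 2))² = 4612*(17 - 4)² = 4612*13² = 4612*169 = 779428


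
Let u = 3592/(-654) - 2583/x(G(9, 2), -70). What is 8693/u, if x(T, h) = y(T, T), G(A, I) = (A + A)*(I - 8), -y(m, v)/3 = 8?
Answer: 22740888/267179 ≈ 85.115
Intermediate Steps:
y(m, v) = -24 (y(m, v) = -3*8 = -24)
G(A, I) = 2*A*(-8 + I) (G(A, I) = (2*A)*(-8 + I) = 2*A*(-8 + I))
x(T, h) = -24
u = 267179/2616 (u = 3592/(-654) - 2583/(-24) = 3592*(-1/654) - 2583*(-1/24) = -1796/327 + 861/8 = 267179/2616 ≈ 102.13)
8693/u = 8693/(267179/2616) = 8693*(2616/267179) = 22740888/267179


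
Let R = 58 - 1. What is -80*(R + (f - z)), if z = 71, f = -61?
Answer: 6000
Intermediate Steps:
R = 57
-80*(R + (f - z)) = -80*(57 + (-61 - 1*71)) = -80*(57 + (-61 - 71)) = -80*(57 - 132) = -80*(-75) = 6000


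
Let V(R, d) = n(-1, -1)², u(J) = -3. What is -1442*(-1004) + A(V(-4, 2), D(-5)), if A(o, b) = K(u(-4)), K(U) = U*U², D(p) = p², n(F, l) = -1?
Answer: 1447741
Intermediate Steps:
K(U) = U³
V(R, d) = 1 (V(R, d) = (-1)² = 1)
A(o, b) = -27 (A(o, b) = (-3)³ = -27)
-1442*(-1004) + A(V(-4, 2), D(-5)) = -1442*(-1004) - 27 = 1447768 - 27 = 1447741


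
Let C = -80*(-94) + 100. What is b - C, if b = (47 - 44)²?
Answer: -7611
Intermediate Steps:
b = 9 (b = 3² = 9)
C = 7620 (C = 7520 + 100 = 7620)
b - C = 9 - 1*7620 = 9 - 7620 = -7611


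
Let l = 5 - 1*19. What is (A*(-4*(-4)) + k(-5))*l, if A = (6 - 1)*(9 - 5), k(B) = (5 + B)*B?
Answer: -4480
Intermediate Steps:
k(B) = B*(5 + B)
A = 20 (A = 5*4 = 20)
l = -14 (l = 5 - 19 = -14)
(A*(-4*(-4)) + k(-5))*l = (20*(-4*(-4)) - 5*(5 - 5))*(-14) = (20*16 - 5*0)*(-14) = (320 + 0)*(-14) = 320*(-14) = -4480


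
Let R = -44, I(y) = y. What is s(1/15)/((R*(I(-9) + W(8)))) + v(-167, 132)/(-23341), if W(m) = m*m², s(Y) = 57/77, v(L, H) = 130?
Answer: -222871757/39776891924 ≈ -0.0056030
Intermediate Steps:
s(Y) = 57/77 (s(Y) = 57*(1/77) = 57/77)
W(m) = m³
s(1/15)/((R*(I(-9) + W(8)))) + v(-167, 132)/(-23341) = 57/(77*((-44*(-9 + 8³)))) + 130/(-23341) = 57/(77*((-44*(-9 + 512)))) + 130*(-1/23341) = 57/(77*((-44*503))) - 130/23341 = (57/77)/(-22132) - 130/23341 = (57/77)*(-1/22132) - 130/23341 = -57/1704164 - 130/23341 = -222871757/39776891924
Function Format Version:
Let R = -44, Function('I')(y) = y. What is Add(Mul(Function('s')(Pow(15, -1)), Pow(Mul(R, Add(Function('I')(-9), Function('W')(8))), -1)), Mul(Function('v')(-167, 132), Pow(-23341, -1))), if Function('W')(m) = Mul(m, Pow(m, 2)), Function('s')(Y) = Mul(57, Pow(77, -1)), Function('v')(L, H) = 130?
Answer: Rational(-222871757, 39776891924) ≈ -0.0056030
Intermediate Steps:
Function('s')(Y) = Rational(57, 77) (Function('s')(Y) = Mul(57, Rational(1, 77)) = Rational(57, 77))
Function('W')(m) = Pow(m, 3)
Add(Mul(Function('s')(Pow(15, -1)), Pow(Mul(R, Add(Function('I')(-9), Function('W')(8))), -1)), Mul(Function('v')(-167, 132), Pow(-23341, -1))) = Add(Mul(Rational(57, 77), Pow(Mul(-44, Add(-9, Pow(8, 3))), -1)), Mul(130, Pow(-23341, -1))) = Add(Mul(Rational(57, 77), Pow(Mul(-44, Add(-9, 512)), -1)), Mul(130, Rational(-1, 23341))) = Add(Mul(Rational(57, 77), Pow(Mul(-44, 503), -1)), Rational(-130, 23341)) = Add(Mul(Rational(57, 77), Pow(-22132, -1)), Rational(-130, 23341)) = Add(Mul(Rational(57, 77), Rational(-1, 22132)), Rational(-130, 23341)) = Add(Rational(-57, 1704164), Rational(-130, 23341)) = Rational(-222871757, 39776891924)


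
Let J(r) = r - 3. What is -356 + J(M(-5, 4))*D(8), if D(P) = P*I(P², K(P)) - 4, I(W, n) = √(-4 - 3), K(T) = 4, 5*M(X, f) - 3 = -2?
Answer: -1724/5 - 112*I*√7/5 ≈ -344.8 - 59.265*I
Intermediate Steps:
M(X, f) = ⅕ (M(X, f) = ⅗ + (⅕)*(-2) = ⅗ - ⅖ = ⅕)
J(r) = -3 + r
I(W, n) = I*√7 (I(W, n) = √(-7) = I*√7)
D(P) = -4 + I*P*√7 (D(P) = P*(I*√7) - 4 = I*P*√7 - 4 = -4 + I*P*√7)
-356 + J(M(-5, 4))*D(8) = -356 + (-3 + ⅕)*(-4 + I*8*√7) = -356 - 14*(-4 + 8*I*√7)/5 = -356 + (56/5 - 112*I*√7/5) = -1724/5 - 112*I*√7/5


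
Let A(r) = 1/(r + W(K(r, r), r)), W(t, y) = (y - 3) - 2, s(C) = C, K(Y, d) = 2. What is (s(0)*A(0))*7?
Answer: 0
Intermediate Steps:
W(t, y) = -5 + y (W(t, y) = (-3 + y) - 2 = -5 + y)
A(r) = 1/(-5 + 2*r) (A(r) = 1/(r + (-5 + r)) = 1/(-5 + 2*r))
(s(0)*A(0))*7 = (0/(-5 + 2*0))*7 = (0/(-5 + 0))*7 = (0/(-5))*7 = (0*(-1/5))*7 = 0*7 = 0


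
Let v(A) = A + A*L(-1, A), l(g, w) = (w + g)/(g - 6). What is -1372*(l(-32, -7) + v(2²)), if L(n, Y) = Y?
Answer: -548114/19 ≈ -28848.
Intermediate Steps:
l(g, w) = (g + w)/(-6 + g)
v(A) = A + A² (v(A) = A + A*A = A + A²)
-1372*(l(-32, -7) + v(2²)) = -1372*((-32 - 7)/(-6 - 32) + 2²*(1 + 2²)) = -1372*(-39/(-38) + 4*(1 + 4)) = -1372*(-1/38*(-39) + 4*5) = -1372*(39/38 + 20) = -1372*799/38 = -548114/19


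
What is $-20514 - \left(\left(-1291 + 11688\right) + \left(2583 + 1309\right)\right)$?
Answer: $-34803$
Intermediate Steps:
$-20514 - \left(\left(-1291 + 11688\right) + \left(2583 + 1309\right)\right) = -20514 - \left(10397 + 3892\right) = -20514 - 14289 = -34803$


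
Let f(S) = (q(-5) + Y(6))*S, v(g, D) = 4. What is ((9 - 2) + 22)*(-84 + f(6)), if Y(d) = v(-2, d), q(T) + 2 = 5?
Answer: -1218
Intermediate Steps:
q(T) = 3 (q(T) = -2 + 5 = 3)
Y(d) = 4
f(S) = 7*S (f(S) = (3 + 4)*S = 7*S)
((9 - 2) + 22)*(-84 + f(6)) = ((9 - 2) + 22)*(-84 + 7*6) = (7 + 22)*(-84 + 42) = 29*(-42) = -1218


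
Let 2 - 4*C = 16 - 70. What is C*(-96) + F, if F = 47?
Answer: -1297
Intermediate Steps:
C = 14 (C = ½ - (16 - 70)/4 = ½ - ¼*(-54) = ½ + 27/2 = 14)
C*(-96) + F = 14*(-96) + 47 = -1344 + 47 = -1297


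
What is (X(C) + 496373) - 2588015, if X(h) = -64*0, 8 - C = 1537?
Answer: -2091642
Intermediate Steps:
C = -1529 (C = 8 - 1*1537 = 8 - 1537 = -1529)
X(h) = 0
(X(C) + 496373) - 2588015 = (0 + 496373) - 2588015 = 496373 - 2588015 = -2091642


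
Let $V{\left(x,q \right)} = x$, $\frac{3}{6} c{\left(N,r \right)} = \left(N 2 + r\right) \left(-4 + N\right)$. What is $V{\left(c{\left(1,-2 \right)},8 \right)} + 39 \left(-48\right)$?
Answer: $-1872$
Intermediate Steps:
$c{\left(N,r \right)} = 2 \left(-4 + N\right) \left(r + 2 N\right)$ ($c{\left(N,r \right)} = 2 \left(N 2 + r\right) \left(-4 + N\right) = 2 \left(2 N + r\right) \left(-4 + N\right) = 2 \left(r + 2 N\right) \left(-4 + N\right) = 2 \left(-4 + N\right) \left(r + 2 N\right)$)
$V{\left(c{\left(1,-2 \right)},8 \right)} + 39 \left(-48\right) = \left(\left(-16\right) 1 - -16 + 4 \cdot 1^{2} + 2 \cdot 1 \left(-2\right)\right) + 39 \left(-48\right) = \left(-16 + 16 + 4 \cdot 1 - 4\right) - 1872 = \left(-16 + 16 + 4 - 4\right) - 1872 = 0 - 1872 = -1872$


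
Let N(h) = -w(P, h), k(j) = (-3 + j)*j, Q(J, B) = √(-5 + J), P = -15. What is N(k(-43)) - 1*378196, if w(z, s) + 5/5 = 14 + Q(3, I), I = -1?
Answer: -378209 - I*√2 ≈ -3.7821e+5 - 1.4142*I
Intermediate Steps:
w(z, s) = 13 + I*√2 (w(z, s) = -1 + (14 + √(-5 + 3)) = -1 + (14 + √(-2)) = -1 + (14 + I*√2) = 13 + I*√2)
k(j) = j*(-3 + j)
N(h) = -13 - I*√2 (N(h) = -(13 + I*√2) = -13 - I*√2)
N(k(-43)) - 1*378196 = (-13 - I*√2) - 1*378196 = (-13 - I*√2) - 378196 = -378209 - I*√2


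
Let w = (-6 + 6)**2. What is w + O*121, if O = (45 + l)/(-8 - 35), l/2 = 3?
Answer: -6171/43 ≈ -143.51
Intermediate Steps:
l = 6 (l = 2*3 = 6)
w = 0 (w = 0**2 = 0)
O = -51/43 (O = (45 + 6)/(-8 - 35) = 51/(-43) = 51*(-1/43) = -51/43 ≈ -1.1860)
w + O*121 = 0 - 51/43*121 = 0 - 6171/43 = -6171/43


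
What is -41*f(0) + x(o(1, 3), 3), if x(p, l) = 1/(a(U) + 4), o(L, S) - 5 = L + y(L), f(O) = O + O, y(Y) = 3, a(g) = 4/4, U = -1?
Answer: 1/5 ≈ 0.20000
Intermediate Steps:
a(g) = 1 (a(g) = 4*(1/4) = 1)
f(O) = 2*O
o(L, S) = 8 + L (o(L, S) = 5 + (L + 3) = 5 + (3 + L) = 8 + L)
x(p, l) = 1/5 (x(p, l) = 1/(1 + 4) = 1/5)
-41*f(0) + x(o(1, 3), 3) = -82*0 + 1/5 = -41*0 + 1/5 = 0 + 1/5 = 1/5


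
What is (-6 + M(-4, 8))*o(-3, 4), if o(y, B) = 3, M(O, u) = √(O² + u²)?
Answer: -18 + 12*√5 ≈ 8.8328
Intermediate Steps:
(-6 + M(-4, 8))*o(-3, 4) = (-6 + √((-4)² + 8²))*3 = (-6 + √(16 + 64))*3 = (-6 + √80)*3 = (-6 + 4*√5)*3 = -18 + 12*√5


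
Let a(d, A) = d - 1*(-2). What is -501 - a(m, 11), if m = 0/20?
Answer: -503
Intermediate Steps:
m = 0 (m = 0*(1/20) = 0)
a(d, A) = 2 + d (a(d, A) = d + 2 = 2 + d)
-501 - a(m, 11) = -501 - (2 + 0) = -501 - 1*2 = -501 - 2 = -503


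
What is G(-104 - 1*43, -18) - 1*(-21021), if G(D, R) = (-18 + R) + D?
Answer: 20838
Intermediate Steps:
G(D, R) = -18 + D + R
G(-104 - 1*43, -18) - 1*(-21021) = (-18 + (-104 - 1*43) - 18) - 1*(-21021) = (-18 + (-104 - 43) - 18) + 21021 = (-18 - 147 - 18) + 21021 = -183 + 21021 = 20838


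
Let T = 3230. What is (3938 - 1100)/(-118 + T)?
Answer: 1419/1556 ≈ 0.91195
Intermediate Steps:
(3938 - 1100)/(-118 + T) = (3938 - 1100)/(-118 + 3230) = 2838/3112 = 2838*(1/3112) = 1419/1556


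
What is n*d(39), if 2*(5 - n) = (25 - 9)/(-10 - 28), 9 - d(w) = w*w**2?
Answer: -5871690/19 ≈ -3.0904e+5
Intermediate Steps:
d(w) = 9 - w**3 (d(w) = 9 - w*w**2 = 9 - w**3)
n = 99/19 (n = 5 - (25 - 9)/(2*(-10 - 28)) = 5 - 8/(-38) = 5 - 8*(-1)/38 = 5 - 1/2*(-8/19) = 5 + 4/19 = 99/19 ≈ 5.2105)
n*d(39) = 99*(9 - 1*39**3)/19 = 99*(9 - 1*59319)/19 = 99*(9 - 59319)/19 = (99/19)*(-59310) = -5871690/19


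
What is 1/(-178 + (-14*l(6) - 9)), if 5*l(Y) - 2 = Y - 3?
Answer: -1/201 ≈ -0.0049751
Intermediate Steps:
l(Y) = -⅕ + Y/5 (l(Y) = ⅖ + (Y - 3)/5 = ⅖ + (-3 + Y)/5 = ⅖ + (-⅗ + Y/5) = -⅕ + Y/5)
1/(-178 + (-14*l(6) - 9)) = 1/(-178 + (-14*(-⅕ + (⅕)*6) - 9)) = 1/(-178 + (-14*(-⅕ + 6/5) - 9)) = 1/(-178 + (-14*1 - 9)) = 1/(-178 + (-14 - 9)) = 1/(-178 - 23) = 1/(-201) = -1/201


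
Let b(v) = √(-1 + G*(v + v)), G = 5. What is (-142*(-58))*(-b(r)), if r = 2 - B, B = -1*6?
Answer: -8236*√79 ≈ -73203.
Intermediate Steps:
B = -6
r = 8 (r = 2 - 1*(-6) = 2 + 6 = 8)
b(v) = √(-1 + 10*v) (b(v) = √(-1 + 5*(v + v)) = √(-1 + 5*(2*v)) = √(-1 + 10*v))
(-142*(-58))*(-b(r)) = (-142*(-58))*(-√(-1 + 10*8)) = 8236*(-√(-1 + 80)) = 8236*(-√79) = -8236*√79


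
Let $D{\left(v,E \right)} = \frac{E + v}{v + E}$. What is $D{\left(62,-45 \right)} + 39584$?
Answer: $39585$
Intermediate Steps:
$D{\left(v,E \right)} = 1$ ($D{\left(v,E \right)} = \frac{E + v}{E + v} = 1$)
$D{\left(62,-45 \right)} + 39584 = 1 + 39584 = 39585$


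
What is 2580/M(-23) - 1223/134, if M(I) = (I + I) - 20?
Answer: -71073/1474 ≈ -48.218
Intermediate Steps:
M(I) = -20 + 2*I (M(I) = 2*I - 20 = -20 + 2*I)
2580/M(-23) - 1223/134 = 2580/(-20 + 2*(-23)) - 1223/134 = 2580/(-20 - 46) - 1223*1/134 = 2580/(-66) - 1223/134 = 2580*(-1/66) - 1223/134 = -430/11 - 1223/134 = -71073/1474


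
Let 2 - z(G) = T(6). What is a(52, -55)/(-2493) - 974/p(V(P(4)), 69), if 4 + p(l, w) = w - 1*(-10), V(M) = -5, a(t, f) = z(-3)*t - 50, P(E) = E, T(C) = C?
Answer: -89216/6925 ≈ -12.883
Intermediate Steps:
z(G) = -4 (z(G) = 2 - 1*6 = 2 - 6 = -4)
a(t, f) = -50 - 4*t (a(t, f) = -4*t - 50 = -50 - 4*t)
p(l, w) = 6 + w (p(l, w) = -4 + (w - 1*(-10)) = -4 + (w + 10) = -4 + (10 + w) = 6 + w)
a(52, -55)/(-2493) - 974/p(V(P(4)), 69) = (-50 - 4*52)/(-2493) - 974/(6 + 69) = (-50 - 208)*(-1/2493) - 974/75 = -258*(-1/2493) - 974*1/75 = 86/831 - 974/75 = -89216/6925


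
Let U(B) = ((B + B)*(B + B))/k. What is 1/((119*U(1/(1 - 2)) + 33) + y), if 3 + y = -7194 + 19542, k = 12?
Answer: 3/37253 ≈ 8.0530e-5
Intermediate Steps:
U(B) = B²/3 (U(B) = ((B + B)*(B + B))/12 = ((2*B)*(2*B))*(1/12) = (4*B²)*(1/12) = B²/3)
y = 12345 (y = -3 + (-7194 + 19542) = -3 + 12348 = 12345)
1/((119*U(1/(1 - 2)) + 33) + y) = 1/((119*((1/(1 - 2))²/3) + 33) + 12345) = 1/((119*((1/(-1))²/3) + 33) + 12345) = 1/((119*((⅓)*(-1)²) + 33) + 12345) = 1/((119*((⅓)*1) + 33) + 12345) = 1/((119*(⅓) + 33) + 12345) = 1/((119/3 + 33) + 12345) = 1/(218/3 + 12345) = 1/(37253/3) = 3/37253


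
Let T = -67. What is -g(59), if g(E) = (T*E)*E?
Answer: 233227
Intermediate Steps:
g(E) = -67*E**2 (g(E) = (-67*E)*E = -67*E**2)
-g(59) = -(-67)*59**2 = -(-67)*3481 = -1*(-233227) = 233227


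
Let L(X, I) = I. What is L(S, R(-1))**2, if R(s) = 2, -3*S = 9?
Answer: 4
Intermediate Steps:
S = -3 (S = -1/3*9 = -3)
L(S, R(-1))**2 = 2**2 = 4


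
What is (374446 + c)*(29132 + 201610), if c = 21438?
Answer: 91347065928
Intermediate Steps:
(374446 + c)*(29132 + 201610) = (374446 + 21438)*(29132 + 201610) = 395884*230742 = 91347065928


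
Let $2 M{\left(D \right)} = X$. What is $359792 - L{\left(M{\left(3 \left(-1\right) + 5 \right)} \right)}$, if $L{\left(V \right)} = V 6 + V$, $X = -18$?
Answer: $359855$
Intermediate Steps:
$M{\left(D \right)} = -9$ ($M{\left(D \right)} = \frac{1}{2} \left(-18\right) = -9$)
$L{\left(V \right)} = 7 V$ ($L{\left(V \right)} = 6 V + V = 7 V$)
$359792 - L{\left(M{\left(3 \left(-1\right) + 5 \right)} \right)} = 359792 - 7 \left(-9\right) = 359792 - -63 = 359792 + 63 = 359855$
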